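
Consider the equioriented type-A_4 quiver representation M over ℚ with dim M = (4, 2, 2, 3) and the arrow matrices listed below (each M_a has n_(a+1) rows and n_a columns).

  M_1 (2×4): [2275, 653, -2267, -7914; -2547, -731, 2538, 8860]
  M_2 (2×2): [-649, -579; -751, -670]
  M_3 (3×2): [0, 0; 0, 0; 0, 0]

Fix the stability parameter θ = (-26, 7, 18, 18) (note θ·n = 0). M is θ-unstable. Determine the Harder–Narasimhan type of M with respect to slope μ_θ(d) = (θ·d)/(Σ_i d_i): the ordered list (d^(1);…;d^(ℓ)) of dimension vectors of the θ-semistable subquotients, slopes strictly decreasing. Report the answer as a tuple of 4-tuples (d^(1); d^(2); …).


Barcode: M ≅ I[1,1]^2, I[1,3]^2, I[4,4]^3. HN layers by μ_θ (3 steps, strictly decreasing):
  μ^(1)=18; μ^(2)=7; μ^(3)=-26

((0, 0, 2, 3); (0, 2, 0, 0); (4, 0, 0, 0))


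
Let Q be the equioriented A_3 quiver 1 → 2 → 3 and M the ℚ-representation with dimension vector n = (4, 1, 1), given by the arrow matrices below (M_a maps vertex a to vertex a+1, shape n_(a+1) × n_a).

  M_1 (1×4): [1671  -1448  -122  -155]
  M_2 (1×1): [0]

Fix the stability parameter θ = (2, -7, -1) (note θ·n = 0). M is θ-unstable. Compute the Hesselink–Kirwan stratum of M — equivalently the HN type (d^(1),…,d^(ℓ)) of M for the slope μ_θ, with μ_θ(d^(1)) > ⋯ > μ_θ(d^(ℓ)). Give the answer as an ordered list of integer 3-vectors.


Via rank(M_{q-1}∘⋯∘M_p): M ≅ I[1,1]^3, I[1,2], I[3,3].
μ_θ-semistable layers: μ^(1)=2; μ^(2)=-1; μ^(3)=-5/2

((3, 0, 0); (0, 0, 1); (1, 1, 0))


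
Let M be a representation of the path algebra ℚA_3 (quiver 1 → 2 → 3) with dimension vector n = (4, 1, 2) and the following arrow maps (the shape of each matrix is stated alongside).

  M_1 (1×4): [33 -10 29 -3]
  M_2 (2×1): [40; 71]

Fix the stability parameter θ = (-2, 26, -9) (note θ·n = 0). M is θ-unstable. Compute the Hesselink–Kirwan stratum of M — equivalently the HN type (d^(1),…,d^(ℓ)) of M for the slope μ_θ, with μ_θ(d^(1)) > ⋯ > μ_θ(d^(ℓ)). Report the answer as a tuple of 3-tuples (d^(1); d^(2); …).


Interval decomposition of M: I[1,1]^3, I[1,3], I[3,3].
HN type (ℓ=3): μ^(1)=17/2; μ^(2)=-2; μ^(3)=-9

((0, 1, 1); (4, 0, 0); (0, 0, 1))


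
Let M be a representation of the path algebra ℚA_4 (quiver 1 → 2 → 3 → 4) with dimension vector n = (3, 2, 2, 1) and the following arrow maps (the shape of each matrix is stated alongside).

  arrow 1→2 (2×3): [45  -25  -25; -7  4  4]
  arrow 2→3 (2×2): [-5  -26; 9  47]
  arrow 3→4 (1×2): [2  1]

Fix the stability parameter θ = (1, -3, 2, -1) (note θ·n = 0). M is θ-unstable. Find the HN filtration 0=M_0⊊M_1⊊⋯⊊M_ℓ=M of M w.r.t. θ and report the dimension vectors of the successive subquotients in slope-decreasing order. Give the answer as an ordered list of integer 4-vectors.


Via rank(M_{q-1}∘⋯∘M_p): M ≅ I[1,1], I[1,3], I[1,4].
μ_θ-semistable layers: μ^(1)=2; μ^(2)=1; μ^(3)=1/2; μ^(4)=-1

((0, 0, 1, 0); (1, 0, 0, 0); (0, 0, 1, 1); (2, 2, 0, 0))


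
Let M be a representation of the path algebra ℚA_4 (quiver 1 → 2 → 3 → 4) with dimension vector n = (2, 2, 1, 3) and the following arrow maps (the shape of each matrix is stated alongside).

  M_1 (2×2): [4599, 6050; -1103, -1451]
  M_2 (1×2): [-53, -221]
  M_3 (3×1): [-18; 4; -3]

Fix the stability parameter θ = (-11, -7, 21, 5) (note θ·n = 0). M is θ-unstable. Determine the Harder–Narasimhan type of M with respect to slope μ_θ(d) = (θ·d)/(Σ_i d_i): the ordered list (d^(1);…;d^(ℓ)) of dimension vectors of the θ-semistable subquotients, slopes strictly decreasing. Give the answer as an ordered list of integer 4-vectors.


Interval decomposition of M: I[1,2], I[1,4], I[4,4]^2.
HN type (ℓ=4): μ^(1)=13; μ^(2)=5; μ^(3)=-7; μ^(4)=-11

((0, 0, 1, 1); (0, 0, 0, 2); (0, 2, 0, 0); (2, 0, 0, 0))


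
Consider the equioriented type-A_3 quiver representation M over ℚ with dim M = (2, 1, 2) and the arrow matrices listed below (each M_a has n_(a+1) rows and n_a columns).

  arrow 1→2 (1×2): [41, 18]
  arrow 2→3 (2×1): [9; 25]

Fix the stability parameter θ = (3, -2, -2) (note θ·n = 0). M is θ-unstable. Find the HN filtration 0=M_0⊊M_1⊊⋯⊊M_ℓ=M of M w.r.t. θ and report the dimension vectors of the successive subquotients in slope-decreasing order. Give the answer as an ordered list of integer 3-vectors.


Via rank(M_{q-1}∘⋯∘M_p): M ≅ I[1,1], I[1,3], I[3,3].
μ_θ-semistable layers: μ^(1)=3; μ^(2)=-1/3; μ^(3)=-2

((1, 0, 0); (1, 1, 1); (0, 0, 1))


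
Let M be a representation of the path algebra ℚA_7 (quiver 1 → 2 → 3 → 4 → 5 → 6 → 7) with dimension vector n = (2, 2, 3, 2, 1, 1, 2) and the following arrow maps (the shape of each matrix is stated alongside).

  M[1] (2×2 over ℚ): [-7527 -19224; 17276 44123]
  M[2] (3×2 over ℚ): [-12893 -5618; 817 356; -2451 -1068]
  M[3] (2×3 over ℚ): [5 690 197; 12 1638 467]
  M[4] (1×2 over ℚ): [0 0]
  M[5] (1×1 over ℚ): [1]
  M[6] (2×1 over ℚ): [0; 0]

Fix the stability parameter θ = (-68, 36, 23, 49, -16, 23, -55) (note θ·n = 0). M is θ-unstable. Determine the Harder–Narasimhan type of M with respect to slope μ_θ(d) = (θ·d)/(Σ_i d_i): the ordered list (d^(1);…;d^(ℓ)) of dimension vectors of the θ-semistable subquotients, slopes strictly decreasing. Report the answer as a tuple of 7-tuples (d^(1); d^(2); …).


Via rank(M_{q-1}∘⋯∘M_p): M ≅ I[1,4]^2, I[3,3], I[5,6], I[7,7]^2.
μ_θ-semistable layers: μ^(1)=49; μ^(2)=59/2; μ^(3)=23; μ^(4)=-16; μ^(5)=-55; μ^(6)=-68

((0, 0, 0, 2, 0, 0, 0); (0, 2, 2, 0, 0, 0, 0); (0, 0, 1, 0, 0, 1, 0); (0, 0, 0, 0, 1, 0, 0); (0, 0, 0, 0, 0, 0, 2); (2, 0, 0, 0, 0, 0, 0))


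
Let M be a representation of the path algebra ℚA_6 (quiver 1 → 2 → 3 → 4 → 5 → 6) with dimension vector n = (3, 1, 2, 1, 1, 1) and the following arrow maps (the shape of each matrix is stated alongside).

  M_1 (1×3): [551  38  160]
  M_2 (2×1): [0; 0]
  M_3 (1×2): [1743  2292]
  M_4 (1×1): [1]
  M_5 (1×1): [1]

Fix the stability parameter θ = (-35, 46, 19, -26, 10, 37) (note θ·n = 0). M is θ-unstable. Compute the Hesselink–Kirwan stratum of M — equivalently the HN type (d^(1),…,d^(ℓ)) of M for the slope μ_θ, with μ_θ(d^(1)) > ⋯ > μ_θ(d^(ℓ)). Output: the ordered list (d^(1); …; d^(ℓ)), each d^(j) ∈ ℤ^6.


Via rank(M_{q-1}∘⋯∘M_p): M ≅ I[1,1]^2, I[1,2], I[3,3], I[3,6].
μ_θ-semistable layers: μ^(1)=46; μ^(2)=37; μ^(3)=19; μ^(4)=10; μ^(5)=-7/2; μ^(6)=-35

((0, 1, 0, 0, 0, 0); (0, 0, 0, 0, 0, 1); (0, 0, 1, 0, 0, 0); (0, 0, 0, 0, 1, 0); (0, 0, 1, 1, 0, 0); (3, 0, 0, 0, 0, 0))


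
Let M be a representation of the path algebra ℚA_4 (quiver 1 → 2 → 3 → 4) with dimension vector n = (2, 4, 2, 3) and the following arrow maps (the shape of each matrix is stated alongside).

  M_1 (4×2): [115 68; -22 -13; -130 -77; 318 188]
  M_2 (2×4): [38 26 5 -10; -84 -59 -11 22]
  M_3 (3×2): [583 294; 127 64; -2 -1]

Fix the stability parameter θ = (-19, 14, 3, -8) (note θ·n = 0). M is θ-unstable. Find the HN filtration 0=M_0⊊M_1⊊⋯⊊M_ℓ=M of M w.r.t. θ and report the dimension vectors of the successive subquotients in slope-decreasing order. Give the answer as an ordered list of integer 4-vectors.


Barcode: M ≅ I[1,2], I[1,4], I[2,2], I[2,4], I[4,4]. HN layers by μ_θ (4 steps, strictly decreasing):
  μ^(1)=14; μ^(2)=3; μ^(3)=-8; μ^(4)=-19

((0, 2, 0, 0); (0, 2, 2, 2); (0, 0, 0, 1); (2, 0, 0, 0))


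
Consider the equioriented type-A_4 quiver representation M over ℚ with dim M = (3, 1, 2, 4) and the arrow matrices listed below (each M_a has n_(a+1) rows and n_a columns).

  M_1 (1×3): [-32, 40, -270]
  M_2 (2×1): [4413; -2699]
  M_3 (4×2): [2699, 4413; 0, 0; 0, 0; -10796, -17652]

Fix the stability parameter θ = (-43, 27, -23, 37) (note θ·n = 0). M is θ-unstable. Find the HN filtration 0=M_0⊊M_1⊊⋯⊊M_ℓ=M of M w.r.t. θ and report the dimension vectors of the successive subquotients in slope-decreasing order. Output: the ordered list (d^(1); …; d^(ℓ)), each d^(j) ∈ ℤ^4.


Interval decomposition of M: I[1,1]^2, I[1,3], I[3,4], I[4,4]^3.
HN type (ℓ=4): μ^(1)=37; μ^(2)=2; μ^(3)=-23; μ^(4)=-43

((0, 0, 0, 4); (0, 1, 1, 0); (0, 0, 1, 0); (3, 0, 0, 0))


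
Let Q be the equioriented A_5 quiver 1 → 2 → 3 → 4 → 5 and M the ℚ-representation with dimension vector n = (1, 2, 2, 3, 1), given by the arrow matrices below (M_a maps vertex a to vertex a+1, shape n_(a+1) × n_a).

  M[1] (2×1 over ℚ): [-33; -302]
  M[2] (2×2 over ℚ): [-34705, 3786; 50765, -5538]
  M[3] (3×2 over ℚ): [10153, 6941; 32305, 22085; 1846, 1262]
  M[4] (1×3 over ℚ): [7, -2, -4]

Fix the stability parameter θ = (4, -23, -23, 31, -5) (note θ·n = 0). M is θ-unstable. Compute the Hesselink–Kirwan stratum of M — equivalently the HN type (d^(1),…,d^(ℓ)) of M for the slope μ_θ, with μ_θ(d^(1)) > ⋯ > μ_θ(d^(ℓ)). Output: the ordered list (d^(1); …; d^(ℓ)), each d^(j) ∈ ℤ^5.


Interval decomposition of M: I[1,3], I[2,2], I[3,5], I[4,4]^2.
HN type (ℓ=4): μ^(1)=31; μ^(2)=13; μ^(3)=-14; μ^(4)=-23

((0, 0, 0, 2, 0); (0, 0, 0, 1, 1); (1, 1, 1, 0, 0); (0, 1, 1, 0, 0))


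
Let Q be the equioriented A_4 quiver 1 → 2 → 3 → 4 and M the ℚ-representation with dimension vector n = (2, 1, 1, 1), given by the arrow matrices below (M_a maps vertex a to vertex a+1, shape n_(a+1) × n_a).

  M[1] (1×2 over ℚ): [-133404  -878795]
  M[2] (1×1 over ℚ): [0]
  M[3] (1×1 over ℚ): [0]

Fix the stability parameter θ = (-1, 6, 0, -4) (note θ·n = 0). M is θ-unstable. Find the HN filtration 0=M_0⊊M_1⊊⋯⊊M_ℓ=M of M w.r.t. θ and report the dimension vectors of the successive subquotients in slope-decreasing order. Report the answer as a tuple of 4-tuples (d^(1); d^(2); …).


Interval decomposition of M: I[1,1], I[1,2], I[3,3], I[4,4].
HN type (ℓ=4): μ^(1)=6; μ^(2)=0; μ^(3)=-1; μ^(4)=-4

((0, 1, 0, 0); (0, 0, 1, 0); (2, 0, 0, 0); (0, 0, 0, 1))


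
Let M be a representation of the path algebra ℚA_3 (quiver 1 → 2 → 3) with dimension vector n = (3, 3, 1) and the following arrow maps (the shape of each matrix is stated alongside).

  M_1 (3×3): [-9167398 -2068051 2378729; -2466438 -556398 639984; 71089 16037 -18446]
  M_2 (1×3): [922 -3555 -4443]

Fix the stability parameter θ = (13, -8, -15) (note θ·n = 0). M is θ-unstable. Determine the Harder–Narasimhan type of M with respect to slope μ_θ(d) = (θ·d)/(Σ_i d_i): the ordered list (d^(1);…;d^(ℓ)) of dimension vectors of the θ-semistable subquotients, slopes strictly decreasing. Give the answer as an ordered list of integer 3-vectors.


Interval decomposition of M: I[1,2]^2, I[1,3].
HN type (ℓ=2): μ^(1)=5/2; μ^(2)=-10/3

((2, 2, 0); (1, 1, 1))


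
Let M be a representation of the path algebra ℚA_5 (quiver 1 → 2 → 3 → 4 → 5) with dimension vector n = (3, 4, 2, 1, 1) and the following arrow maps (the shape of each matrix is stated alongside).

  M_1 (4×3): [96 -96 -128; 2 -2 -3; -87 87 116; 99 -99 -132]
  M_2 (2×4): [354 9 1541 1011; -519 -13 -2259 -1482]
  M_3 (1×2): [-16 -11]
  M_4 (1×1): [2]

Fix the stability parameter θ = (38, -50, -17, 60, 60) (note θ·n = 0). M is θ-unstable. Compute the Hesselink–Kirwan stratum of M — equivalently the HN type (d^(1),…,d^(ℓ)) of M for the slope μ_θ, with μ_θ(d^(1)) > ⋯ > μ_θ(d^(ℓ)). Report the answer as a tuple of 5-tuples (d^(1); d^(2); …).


Via rank(M_{q-1}∘⋯∘M_p): M ≅ I[1,1], I[1,3], I[1,5], I[2,2]^2.
μ_θ-semistable layers: μ^(1)=60; μ^(2)=38; μ^(3)=-29/3; μ^(4)=-50

((0, 0, 0, 1, 1); (1, 0, 0, 0, 0); (2, 2, 2, 0, 0); (0, 2, 0, 0, 0))


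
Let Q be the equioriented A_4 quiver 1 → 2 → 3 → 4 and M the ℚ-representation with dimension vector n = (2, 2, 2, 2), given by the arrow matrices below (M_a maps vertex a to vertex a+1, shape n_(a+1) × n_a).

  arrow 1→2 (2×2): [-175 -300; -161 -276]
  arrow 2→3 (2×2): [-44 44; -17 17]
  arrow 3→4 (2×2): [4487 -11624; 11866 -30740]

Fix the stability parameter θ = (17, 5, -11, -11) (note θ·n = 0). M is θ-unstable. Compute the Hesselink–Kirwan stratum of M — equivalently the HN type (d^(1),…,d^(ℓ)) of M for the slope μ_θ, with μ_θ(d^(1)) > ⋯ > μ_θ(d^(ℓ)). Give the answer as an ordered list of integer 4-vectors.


Barcode: M ≅ I[1,1], I[1,4], I[2,2], I[3,4]. HN layers by μ_θ (4 steps, strictly decreasing):
  μ^(1)=17; μ^(2)=5; μ^(3)=0; μ^(4)=-11

((1, 0, 0, 0); (0, 1, 0, 0); (1, 1, 1, 1); (0, 0, 1, 1))


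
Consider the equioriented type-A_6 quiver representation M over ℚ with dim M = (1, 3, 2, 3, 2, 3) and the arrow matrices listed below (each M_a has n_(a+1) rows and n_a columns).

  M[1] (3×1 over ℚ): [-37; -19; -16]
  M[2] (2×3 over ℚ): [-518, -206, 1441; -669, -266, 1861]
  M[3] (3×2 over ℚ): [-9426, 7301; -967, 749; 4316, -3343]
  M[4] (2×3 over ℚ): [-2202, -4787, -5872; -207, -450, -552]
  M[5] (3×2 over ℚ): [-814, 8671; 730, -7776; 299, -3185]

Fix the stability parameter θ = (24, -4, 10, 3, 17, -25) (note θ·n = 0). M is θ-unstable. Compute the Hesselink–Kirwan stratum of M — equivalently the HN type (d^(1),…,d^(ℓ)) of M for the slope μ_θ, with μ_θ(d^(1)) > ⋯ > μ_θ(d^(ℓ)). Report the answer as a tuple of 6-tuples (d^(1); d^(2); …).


Via rank(M_{q-1}∘⋯∘M_p): M ≅ I[1,6], I[2,2], I[2,6], I[4,4], I[6,6].
μ_θ-semistable layers: μ^(1)=25/6; μ^(2)=3; μ^(3)=5/4; μ^(4)=-4; μ^(5)=-25

((1, 1, 1, 1, 1, 1); (0, 0, 0, 1, 0, 0); (0, 0, 1, 1, 1, 1); (0, 2, 0, 0, 0, 0); (0, 0, 0, 0, 0, 1))


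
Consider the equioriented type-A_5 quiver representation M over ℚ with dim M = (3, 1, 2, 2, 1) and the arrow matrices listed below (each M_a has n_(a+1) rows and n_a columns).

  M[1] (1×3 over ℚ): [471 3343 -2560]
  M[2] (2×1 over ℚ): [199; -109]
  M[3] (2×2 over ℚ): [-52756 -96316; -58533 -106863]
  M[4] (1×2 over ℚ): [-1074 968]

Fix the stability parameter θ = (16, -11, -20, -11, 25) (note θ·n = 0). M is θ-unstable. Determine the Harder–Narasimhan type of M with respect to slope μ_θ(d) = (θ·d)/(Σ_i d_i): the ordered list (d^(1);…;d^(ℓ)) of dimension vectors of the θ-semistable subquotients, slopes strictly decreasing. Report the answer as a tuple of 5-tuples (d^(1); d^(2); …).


Via rank(M_{q-1}∘⋯∘M_p): M ≅ I[1,1]^2, I[1,3], I[3,4], I[4,5].
μ_θ-semistable layers: μ^(1)=25; μ^(2)=16; μ^(3)=-5; μ^(4)=-11; μ^(5)=-20

((0, 0, 0, 0, 1); (2, 0, 0, 0, 0); (1, 1, 1, 0, 0); (0, 0, 0, 2, 0); (0, 0, 1, 0, 0))


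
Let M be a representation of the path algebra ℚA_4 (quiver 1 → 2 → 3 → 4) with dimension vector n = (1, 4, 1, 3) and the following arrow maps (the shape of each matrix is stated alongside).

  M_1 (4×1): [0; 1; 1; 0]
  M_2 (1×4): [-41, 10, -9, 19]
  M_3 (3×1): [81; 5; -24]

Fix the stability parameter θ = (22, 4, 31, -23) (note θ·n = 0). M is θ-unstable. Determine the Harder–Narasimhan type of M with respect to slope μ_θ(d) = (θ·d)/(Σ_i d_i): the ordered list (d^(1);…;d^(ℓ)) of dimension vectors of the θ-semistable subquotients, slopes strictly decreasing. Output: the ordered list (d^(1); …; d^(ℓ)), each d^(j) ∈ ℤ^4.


Via rank(M_{q-1}∘⋯∘M_p): M ≅ I[1,4], I[2,2]^3, I[4,4]^2.
μ_θ-semistable layers: μ^(1)=17/2; μ^(2)=4; μ^(3)=-23

((1, 1, 1, 1); (0, 3, 0, 0); (0, 0, 0, 2))


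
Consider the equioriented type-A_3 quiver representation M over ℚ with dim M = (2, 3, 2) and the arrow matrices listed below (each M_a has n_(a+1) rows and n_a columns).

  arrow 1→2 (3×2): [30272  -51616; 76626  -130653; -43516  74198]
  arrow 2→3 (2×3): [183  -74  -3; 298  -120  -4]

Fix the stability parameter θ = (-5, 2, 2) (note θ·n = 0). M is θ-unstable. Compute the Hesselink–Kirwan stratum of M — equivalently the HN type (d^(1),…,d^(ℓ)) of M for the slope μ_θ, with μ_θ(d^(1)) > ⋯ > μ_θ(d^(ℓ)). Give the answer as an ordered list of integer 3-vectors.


Interval decomposition of M: I[1,1], I[1,2], I[2,3]^2.
HN type (ℓ=2): μ^(1)=2; μ^(2)=-5

((0, 3, 2); (2, 0, 0))


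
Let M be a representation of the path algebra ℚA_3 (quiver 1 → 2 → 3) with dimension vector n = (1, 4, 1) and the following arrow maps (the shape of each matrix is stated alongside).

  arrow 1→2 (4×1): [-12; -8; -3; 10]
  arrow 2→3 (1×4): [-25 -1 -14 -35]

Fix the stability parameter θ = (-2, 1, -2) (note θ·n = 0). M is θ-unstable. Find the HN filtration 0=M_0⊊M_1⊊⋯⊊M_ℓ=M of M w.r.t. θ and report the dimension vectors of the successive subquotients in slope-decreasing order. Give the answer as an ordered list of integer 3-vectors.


Interval decomposition of M: I[1,2], I[2,2]^2, I[2,3].
HN type (ℓ=3): μ^(1)=1; μ^(2)=-1/2; μ^(3)=-2

((0, 3, 0); (0, 1, 1); (1, 0, 0))


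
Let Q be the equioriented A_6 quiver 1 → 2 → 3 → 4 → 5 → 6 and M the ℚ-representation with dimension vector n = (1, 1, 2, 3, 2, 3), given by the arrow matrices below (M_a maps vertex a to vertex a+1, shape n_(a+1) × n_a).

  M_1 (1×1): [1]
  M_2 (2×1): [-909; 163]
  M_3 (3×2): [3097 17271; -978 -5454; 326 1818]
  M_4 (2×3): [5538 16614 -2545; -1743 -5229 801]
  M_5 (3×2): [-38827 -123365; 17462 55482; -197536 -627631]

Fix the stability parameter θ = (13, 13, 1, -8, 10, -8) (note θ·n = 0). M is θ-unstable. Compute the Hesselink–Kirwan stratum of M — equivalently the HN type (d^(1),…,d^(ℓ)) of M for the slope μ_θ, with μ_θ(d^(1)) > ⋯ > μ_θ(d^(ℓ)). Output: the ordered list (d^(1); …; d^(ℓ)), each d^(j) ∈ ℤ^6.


Barcode: M ≅ I[1,3], I[3,6], I[4,4], I[4,6], I[6,6]. HN layers by μ_θ (4 steps, strictly decreasing):
  μ^(1)=9; μ^(2)=1; μ^(3)=-7/2; μ^(4)=-8

((1, 1, 1, 0, 0, 0); (0, 0, 0, 0, 2, 2); (0, 0, 1, 1, 0, 0); (0, 0, 0, 2, 0, 1))


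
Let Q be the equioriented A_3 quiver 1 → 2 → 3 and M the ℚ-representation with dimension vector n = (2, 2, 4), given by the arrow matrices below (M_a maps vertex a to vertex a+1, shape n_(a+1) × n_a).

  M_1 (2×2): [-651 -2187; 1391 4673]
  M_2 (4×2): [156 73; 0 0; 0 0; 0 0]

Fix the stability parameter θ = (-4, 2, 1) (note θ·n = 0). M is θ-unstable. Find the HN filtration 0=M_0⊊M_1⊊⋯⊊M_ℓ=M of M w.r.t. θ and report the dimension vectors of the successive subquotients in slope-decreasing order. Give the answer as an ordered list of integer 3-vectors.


Interval decomposition of M: I[1,2], I[1,3], I[3,3]^3.
HN type (ℓ=4): μ^(1)=2; μ^(2)=3/2; μ^(3)=1; μ^(4)=-4

((0, 1, 0); (0, 1, 1); (0, 0, 3); (2, 0, 0))


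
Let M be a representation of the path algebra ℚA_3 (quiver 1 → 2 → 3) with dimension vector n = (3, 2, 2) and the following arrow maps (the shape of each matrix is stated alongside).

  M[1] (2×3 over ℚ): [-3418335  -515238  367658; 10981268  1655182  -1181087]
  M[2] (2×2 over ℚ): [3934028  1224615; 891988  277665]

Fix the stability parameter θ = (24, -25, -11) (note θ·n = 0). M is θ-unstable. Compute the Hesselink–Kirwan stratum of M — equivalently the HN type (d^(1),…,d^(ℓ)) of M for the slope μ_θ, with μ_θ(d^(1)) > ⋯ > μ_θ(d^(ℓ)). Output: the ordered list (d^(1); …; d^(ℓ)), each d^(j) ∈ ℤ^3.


Interval decomposition of M: I[1,1], I[1,2], I[1,3], I[3,3].
HN type (ℓ=4): μ^(1)=24; μ^(2)=-1/2; μ^(3)=-4; μ^(4)=-11

((1, 0, 0); (1, 1, 0); (1, 1, 1); (0, 0, 1))


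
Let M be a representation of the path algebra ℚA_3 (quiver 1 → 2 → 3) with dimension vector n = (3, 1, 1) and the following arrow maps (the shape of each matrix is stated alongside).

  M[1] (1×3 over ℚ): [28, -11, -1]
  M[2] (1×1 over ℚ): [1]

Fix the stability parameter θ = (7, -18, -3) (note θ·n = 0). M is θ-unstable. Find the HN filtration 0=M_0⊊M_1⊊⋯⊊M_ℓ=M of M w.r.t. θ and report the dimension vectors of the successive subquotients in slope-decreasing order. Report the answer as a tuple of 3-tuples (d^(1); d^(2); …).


Via rank(M_{q-1}∘⋯∘M_p): M ≅ I[1,1]^2, I[1,3].
μ_θ-semistable layers: μ^(1)=7; μ^(2)=-3; μ^(3)=-11/2

((2, 0, 0); (0, 0, 1); (1, 1, 0))


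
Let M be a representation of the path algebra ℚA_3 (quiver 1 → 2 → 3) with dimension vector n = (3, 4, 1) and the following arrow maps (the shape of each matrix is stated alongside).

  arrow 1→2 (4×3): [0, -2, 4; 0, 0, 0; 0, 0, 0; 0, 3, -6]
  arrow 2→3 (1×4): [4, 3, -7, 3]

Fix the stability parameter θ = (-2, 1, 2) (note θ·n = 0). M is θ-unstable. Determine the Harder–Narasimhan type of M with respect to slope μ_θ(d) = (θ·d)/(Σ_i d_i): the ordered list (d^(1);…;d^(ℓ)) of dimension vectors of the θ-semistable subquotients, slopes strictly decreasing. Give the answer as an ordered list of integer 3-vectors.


Barcode: M ≅ I[1,1]^2, I[1,3], I[2,2]^3. HN layers by μ_θ (3 steps, strictly decreasing):
  μ^(1)=2; μ^(2)=1; μ^(3)=-2

((0, 0, 1); (0, 4, 0); (3, 0, 0))


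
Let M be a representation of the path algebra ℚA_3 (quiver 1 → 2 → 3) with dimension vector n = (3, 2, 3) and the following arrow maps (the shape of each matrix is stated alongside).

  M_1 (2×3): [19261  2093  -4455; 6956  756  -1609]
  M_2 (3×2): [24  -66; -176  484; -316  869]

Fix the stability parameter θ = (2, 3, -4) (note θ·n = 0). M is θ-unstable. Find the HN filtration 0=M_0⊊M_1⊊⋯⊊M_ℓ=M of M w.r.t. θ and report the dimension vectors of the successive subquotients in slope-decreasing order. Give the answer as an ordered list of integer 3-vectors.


Interval decomposition of M: I[1,1], I[1,2], I[1,3], I[3,3]^2.
HN type (ℓ=4): μ^(1)=3; μ^(2)=2; μ^(3)=1/3; μ^(4)=-4

((0, 1, 0); (2, 0, 0); (1, 1, 1); (0, 0, 2))


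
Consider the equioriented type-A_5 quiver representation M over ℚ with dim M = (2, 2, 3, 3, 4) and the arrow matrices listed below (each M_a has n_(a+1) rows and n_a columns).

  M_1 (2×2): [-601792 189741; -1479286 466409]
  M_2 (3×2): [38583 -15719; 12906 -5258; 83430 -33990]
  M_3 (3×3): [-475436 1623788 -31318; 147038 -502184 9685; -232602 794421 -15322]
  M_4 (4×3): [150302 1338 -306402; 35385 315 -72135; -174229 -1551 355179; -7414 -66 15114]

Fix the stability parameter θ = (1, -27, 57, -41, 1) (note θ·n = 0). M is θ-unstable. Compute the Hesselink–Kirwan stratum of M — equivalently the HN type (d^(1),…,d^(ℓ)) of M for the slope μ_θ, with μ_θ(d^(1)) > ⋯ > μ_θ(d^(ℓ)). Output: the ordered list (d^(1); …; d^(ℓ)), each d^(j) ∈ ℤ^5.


Interval decomposition of M: I[1,2], I[1,3], I[3,4], I[3,5], I[4,4], I[5,5]^3.
HN type (ℓ=6): μ^(1)=57; μ^(2)=8; μ^(3)=17/3; μ^(4)=1; μ^(5)=-13; μ^(6)=-41

((0, 0, 1, 0, 0); (0, 0, 1, 1, 0); (0, 0, 1, 1, 1); (0, 0, 0, 0, 3); (2, 2, 0, 0, 0); (0, 0, 0, 1, 0))


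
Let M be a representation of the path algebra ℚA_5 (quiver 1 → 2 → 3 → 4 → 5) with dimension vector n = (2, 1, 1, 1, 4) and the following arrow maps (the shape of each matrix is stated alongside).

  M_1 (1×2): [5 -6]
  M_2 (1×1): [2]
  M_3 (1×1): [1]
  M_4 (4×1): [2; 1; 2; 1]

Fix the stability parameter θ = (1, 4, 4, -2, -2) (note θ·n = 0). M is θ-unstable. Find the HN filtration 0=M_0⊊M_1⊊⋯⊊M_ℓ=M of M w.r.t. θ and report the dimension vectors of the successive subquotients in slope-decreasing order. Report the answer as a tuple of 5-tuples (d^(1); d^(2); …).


Via rank(M_{q-1}∘⋯∘M_p): M ≅ I[1,1], I[1,5], I[5,5]^3.
μ_θ-semistable layers: μ^(1)=1; μ^(2)=-2

((2, 1, 1, 1, 1); (0, 0, 0, 0, 3))


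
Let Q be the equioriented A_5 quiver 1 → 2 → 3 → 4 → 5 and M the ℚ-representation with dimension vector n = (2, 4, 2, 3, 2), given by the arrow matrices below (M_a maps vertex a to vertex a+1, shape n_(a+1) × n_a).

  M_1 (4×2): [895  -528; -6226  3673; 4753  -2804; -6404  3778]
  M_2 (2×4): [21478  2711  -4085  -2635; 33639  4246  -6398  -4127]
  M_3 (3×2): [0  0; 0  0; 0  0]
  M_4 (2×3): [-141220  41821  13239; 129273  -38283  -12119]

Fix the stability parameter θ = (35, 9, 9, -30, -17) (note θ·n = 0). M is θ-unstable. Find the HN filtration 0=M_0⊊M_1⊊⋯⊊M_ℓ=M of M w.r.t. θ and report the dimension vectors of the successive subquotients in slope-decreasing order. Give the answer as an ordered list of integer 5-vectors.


Barcode: M ≅ I[1,3]^2, I[2,2]^2, I[4,4], I[4,5]^2. HN layers by μ_θ (4 steps, strictly decreasing):
  μ^(1)=53/3; μ^(2)=9; μ^(3)=-17; μ^(4)=-30

((2, 2, 2, 0, 0); (0, 2, 0, 0, 0); (0, 0, 0, 0, 2); (0, 0, 0, 3, 0))


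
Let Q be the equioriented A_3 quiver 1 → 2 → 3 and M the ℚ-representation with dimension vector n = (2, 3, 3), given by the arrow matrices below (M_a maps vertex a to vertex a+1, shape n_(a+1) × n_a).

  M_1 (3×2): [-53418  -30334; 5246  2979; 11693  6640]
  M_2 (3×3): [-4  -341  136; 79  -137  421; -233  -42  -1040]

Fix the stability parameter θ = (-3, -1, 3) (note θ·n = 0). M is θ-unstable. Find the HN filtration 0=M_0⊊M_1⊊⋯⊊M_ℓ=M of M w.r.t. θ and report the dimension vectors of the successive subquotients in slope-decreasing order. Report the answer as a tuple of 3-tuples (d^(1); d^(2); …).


Via rank(M_{q-1}∘⋯∘M_p): M ≅ I[1,3]^2, I[2,3].
μ_θ-semistable layers: μ^(1)=3; μ^(2)=-1; μ^(3)=-3

((0, 0, 3); (0, 3, 0); (2, 0, 0))


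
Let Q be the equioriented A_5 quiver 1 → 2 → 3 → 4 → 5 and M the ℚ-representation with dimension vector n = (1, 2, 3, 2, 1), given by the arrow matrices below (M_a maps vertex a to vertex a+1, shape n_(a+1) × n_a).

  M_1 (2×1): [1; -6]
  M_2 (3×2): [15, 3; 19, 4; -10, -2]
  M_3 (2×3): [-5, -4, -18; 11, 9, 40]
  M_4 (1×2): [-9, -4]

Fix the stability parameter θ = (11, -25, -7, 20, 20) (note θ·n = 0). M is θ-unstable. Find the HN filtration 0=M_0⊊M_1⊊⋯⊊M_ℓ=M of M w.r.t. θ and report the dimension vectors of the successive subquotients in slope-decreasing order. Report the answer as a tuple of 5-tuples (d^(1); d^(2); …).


Via rank(M_{q-1}∘⋯∘M_p): M ≅ I[1,5], I[2,4], I[3,3].
μ_θ-semistable layers: μ^(1)=20; μ^(2)=-7; μ^(3)=-25

((0, 0, 0, 2, 1); (1, 1, 3, 0, 0); (0, 1, 0, 0, 0))


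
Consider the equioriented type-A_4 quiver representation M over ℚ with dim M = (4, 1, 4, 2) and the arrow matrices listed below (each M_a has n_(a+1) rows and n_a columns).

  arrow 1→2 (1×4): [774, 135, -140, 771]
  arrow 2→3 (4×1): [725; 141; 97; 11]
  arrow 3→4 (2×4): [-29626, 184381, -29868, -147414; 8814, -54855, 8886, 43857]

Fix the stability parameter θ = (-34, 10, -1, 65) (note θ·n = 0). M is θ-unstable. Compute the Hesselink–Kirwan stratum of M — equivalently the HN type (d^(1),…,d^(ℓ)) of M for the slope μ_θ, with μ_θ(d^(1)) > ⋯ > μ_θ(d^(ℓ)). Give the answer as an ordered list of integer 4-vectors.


Via rank(M_{q-1}∘⋯∘M_p): M ≅ I[1,1]^3, I[1,4], I[3,3]^2, I[3,4].
μ_θ-semistable layers: μ^(1)=65; μ^(2)=9/2; μ^(3)=-1; μ^(4)=-34

((0, 0, 0, 2); (0, 1, 1, 0); (0, 0, 3, 0); (4, 0, 0, 0))


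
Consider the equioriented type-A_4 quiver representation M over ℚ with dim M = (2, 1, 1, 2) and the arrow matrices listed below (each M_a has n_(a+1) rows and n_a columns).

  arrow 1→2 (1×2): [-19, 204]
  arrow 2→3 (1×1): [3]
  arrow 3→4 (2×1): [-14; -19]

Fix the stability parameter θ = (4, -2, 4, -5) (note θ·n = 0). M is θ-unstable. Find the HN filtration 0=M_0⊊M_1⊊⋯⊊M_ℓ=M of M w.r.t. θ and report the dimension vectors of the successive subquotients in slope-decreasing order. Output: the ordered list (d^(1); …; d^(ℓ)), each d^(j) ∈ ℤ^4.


Barcode: M ≅ I[1,1], I[1,4], I[4,4]. HN layers by μ_θ (3 steps, strictly decreasing):
  μ^(1)=4; μ^(2)=1/4; μ^(3)=-5

((1, 0, 0, 0); (1, 1, 1, 1); (0, 0, 0, 1))


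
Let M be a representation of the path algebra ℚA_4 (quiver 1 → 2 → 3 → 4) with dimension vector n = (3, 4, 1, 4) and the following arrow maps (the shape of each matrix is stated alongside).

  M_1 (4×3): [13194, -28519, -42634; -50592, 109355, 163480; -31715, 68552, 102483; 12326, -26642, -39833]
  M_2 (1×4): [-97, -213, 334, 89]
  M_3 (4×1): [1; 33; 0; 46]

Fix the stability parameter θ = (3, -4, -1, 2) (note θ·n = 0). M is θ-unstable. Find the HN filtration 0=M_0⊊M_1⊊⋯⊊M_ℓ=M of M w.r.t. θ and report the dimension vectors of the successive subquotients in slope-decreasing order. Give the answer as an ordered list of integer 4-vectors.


Barcode: M ≅ I[1,2]^2, I[1,4], I[2,2], I[4,4]^3. HN layers by μ_θ (4 steps, strictly decreasing):
  μ^(1)=2; μ^(2)=-1/2; μ^(3)=-2/3; μ^(4)=-4

((0, 0, 0, 4); (2, 2, 0, 0); (1, 1, 1, 0); (0, 1, 0, 0))


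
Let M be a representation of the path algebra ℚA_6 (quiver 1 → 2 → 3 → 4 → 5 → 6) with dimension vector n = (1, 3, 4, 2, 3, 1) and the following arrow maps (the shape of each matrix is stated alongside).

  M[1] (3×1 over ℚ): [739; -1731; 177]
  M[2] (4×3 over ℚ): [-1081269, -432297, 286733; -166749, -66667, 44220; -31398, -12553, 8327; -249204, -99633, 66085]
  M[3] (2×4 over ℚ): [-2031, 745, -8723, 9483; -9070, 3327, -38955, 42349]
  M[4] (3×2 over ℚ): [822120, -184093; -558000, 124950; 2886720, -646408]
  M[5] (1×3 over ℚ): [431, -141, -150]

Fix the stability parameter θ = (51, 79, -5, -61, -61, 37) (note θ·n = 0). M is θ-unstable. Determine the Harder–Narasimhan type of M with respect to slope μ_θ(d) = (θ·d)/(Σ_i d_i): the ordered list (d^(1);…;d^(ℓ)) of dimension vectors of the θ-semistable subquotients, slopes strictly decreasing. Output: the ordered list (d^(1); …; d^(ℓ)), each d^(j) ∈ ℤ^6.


Via rank(M_{q-1}∘⋯∘M_p): M ≅ I[1,4], I[2,3], I[2,6], I[3,3], I[5,5]^2.
μ_θ-semistable layers: μ^(1)=37; μ^(2)=16; μ^(3)=-5; μ^(4)=-12; μ^(5)=-61

((0, 1, 1, 0, 0, 1); (1, 1, 1, 1, 0, 0); (0, 0, 1, 0, 0, 0); (0, 1, 1, 1, 1, 0); (0, 0, 0, 0, 2, 0))


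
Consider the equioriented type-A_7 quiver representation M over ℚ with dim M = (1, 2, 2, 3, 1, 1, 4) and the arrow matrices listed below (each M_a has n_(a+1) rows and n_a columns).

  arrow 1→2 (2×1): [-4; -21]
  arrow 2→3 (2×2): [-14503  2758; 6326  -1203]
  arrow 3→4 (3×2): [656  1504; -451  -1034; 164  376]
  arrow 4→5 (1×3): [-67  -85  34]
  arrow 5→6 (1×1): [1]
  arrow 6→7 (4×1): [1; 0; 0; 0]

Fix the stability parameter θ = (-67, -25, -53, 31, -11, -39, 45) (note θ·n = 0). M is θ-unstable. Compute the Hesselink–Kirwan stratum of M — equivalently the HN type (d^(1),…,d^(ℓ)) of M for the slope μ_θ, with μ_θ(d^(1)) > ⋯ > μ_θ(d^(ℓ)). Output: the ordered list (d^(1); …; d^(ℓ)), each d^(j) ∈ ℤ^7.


Via rank(M_{q-1}∘⋯∘M_p): M ≅ I[1,3], I[2,7], I[4,4]^2, I[7,7]^3.
μ_θ-semistable layers: μ^(1)=45; μ^(2)=31; μ^(3)=-19/3; μ^(4)=-39; μ^(5)=-67

((0, 0, 0, 0, 0, 0, 4); (0, 0, 0, 2, 0, 0, 0); (0, 0, 0, 1, 1, 1, 0); (0, 2, 2, 0, 0, 0, 0); (1, 0, 0, 0, 0, 0, 0))


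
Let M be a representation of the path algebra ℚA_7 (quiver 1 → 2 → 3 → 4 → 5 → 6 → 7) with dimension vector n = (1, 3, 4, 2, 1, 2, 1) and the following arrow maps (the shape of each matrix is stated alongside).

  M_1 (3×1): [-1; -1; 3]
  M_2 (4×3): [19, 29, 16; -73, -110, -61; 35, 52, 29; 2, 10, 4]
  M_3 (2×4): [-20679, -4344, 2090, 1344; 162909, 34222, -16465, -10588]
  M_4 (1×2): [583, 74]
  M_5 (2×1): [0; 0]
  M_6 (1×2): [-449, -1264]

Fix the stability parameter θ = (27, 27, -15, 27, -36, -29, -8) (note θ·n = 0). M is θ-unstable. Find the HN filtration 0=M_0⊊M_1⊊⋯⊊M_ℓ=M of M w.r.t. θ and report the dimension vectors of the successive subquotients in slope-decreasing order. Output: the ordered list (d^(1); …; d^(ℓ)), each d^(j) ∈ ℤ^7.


Via rank(M_{q-1}∘⋯∘M_p): M ≅ I[1,2], I[2,4], I[2,5], I[3,3]^2, I[6,6], I[6,7].
μ_θ-semistable layers: μ^(1)=27; μ^(2)=6; μ^(3)=3/4; μ^(4)=-8; μ^(5)=-15; μ^(6)=-29

((1, 1, 0, 1, 0, 0, 0); (0, 1, 1, 0, 0, 0, 0); (0, 1, 1, 1, 1, 0, 0); (0, 0, 0, 0, 0, 0, 1); (0, 0, 2, 0, 0, 0, 0); (0, 0, 0, 0, 0, 2, 0))


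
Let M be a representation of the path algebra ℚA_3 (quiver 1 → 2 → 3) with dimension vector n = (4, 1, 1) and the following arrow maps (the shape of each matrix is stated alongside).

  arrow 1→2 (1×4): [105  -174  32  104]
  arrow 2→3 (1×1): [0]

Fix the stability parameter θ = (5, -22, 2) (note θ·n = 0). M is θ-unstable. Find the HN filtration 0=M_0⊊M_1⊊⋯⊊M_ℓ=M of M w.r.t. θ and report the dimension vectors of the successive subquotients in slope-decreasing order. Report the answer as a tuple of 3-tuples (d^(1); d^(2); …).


Barcode: M ≅ I[1,1]^3, I[1,2], I[3,3]. HN layers by μ_θ (3 steps, strictly decreasing):
  μ^(1)=5; μ^(2)=2; μ^(3)=-17/2

((3, 0, 0); (0, 0, 1); (1, 1, 0))


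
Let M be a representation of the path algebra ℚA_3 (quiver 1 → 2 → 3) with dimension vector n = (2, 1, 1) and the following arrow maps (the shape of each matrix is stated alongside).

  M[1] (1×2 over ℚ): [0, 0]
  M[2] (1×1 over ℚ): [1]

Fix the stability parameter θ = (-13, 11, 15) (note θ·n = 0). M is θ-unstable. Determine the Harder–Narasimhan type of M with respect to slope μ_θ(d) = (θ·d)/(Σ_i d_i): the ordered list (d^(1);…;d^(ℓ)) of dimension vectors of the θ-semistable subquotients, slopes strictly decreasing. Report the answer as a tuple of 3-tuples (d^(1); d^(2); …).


Interval decomposition of M: I[1,1]^2, I[2,3].
HN type (ℓ=3): μ^(1)=15; μ^(2)=11; μ^(3)=-13

((0, 0, 1); (0, 1, 0); (2, 0, 0))


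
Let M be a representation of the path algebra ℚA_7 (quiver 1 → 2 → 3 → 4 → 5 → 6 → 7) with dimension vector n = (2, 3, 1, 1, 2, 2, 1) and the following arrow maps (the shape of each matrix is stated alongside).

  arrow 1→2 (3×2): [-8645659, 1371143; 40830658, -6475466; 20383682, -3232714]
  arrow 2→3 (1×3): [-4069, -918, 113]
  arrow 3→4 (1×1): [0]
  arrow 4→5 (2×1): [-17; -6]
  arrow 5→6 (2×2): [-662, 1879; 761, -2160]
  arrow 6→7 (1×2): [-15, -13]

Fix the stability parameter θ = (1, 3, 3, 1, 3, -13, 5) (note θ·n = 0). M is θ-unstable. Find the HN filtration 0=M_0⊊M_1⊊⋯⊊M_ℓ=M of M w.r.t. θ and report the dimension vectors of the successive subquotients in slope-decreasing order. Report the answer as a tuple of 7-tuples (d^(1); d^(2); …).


Interval decomposition of M: I[1,1], I[1,3], I[2,2]^2, I[4,7], I[5,6].
HN type (ℓ=5): μ^(1)=5; μ^(2)=3; μ^(3)=1; μ^(4)=-3; μ^(5)=-5

((0, 0, 0, 0, 0, 0, 1); (0, 3, 1, 0, 0, 0, 0); (2, 0, 0, 0, 0, 0, 0); (0, 0, 0, 1, 1, 1, 0); (0, 0, 0, 0, 1, 1, 0))


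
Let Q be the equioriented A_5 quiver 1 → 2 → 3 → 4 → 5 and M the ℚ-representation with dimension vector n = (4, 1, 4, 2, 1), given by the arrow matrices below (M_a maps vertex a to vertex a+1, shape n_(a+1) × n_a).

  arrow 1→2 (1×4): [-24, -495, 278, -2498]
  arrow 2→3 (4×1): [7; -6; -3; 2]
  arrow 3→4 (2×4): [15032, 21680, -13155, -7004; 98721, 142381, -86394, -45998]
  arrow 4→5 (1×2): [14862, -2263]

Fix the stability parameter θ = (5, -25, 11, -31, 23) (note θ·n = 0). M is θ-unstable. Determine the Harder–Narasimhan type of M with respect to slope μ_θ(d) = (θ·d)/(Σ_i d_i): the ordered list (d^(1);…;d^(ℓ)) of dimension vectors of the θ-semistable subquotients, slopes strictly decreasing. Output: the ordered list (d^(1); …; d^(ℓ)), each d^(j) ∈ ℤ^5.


Via rank(M_{q-1}∘⋯∘M_p): M ≅ I[1,1]^3, I[1,5], I[3,3]^2, I[3,4].
μ_θ-semistable layers: μ^(1)=23; μ^(2)=11; μ^(3)=5; μ^(4)=-10

((0, 0, 0, 0, 1); (0, 0, 2, 0, 0); (3, 0, 0, 0, 0); (1, 1, 2, 2, 0))


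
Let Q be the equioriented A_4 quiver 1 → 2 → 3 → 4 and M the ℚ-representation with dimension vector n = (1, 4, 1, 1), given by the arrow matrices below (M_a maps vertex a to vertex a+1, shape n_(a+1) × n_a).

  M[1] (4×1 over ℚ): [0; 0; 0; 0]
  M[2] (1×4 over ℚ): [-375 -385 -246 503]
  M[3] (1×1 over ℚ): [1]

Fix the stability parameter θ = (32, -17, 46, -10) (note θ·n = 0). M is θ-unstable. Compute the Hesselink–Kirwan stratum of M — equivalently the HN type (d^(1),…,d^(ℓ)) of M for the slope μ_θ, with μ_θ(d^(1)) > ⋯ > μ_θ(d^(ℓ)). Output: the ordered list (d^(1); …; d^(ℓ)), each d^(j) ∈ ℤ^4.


Interval decomposition of M: I[1,1], I[2,2]^3, I[2,4].
HN type (ℓ=3): μ^(1)=32; μ^(2)=18; μ^(3)=-17

((1, 0, 0, 0); (0, 0, 1, 1); (0, 4, 0, 0))


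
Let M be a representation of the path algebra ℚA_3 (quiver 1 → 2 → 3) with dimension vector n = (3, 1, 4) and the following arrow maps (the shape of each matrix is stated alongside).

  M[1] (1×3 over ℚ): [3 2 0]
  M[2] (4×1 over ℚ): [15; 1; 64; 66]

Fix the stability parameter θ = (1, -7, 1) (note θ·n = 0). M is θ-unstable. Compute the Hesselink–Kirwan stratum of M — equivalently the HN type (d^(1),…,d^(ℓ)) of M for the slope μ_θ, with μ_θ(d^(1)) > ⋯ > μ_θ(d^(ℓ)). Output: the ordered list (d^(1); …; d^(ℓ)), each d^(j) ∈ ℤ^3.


Barcode: M ≅ I[1,1]^2, I[1,3], I[3,3]^3. HN layers by μ_θ (2 steps, strictly decreasing):
  μ^(1)=1; μ^(2)=-3

((2, 0, 4); (1, 1, 0))


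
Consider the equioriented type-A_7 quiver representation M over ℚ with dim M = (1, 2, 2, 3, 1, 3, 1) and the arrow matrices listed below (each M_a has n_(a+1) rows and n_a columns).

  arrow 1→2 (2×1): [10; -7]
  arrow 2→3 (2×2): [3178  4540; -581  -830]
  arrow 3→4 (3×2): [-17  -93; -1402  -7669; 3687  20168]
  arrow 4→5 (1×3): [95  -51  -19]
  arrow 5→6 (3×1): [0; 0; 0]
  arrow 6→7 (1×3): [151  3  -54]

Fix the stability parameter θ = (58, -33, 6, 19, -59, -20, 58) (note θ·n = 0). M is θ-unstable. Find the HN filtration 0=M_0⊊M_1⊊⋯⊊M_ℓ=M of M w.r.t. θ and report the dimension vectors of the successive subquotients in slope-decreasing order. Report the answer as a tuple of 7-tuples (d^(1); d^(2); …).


Barcode: M ≅ I[1,2], I[2,4], I[3,5], I[4,4], I[6,6]^2, I[6,7]. HN layers by μ_θ (7 steps, strictly decreasing):
  μ^(1)=58; μ^(2)=19; μ^(3)=25/2; μ^(4)=6; μ^(5)=-34/3; μ^(6)=-20; μ^(7)=-33

((0, 0, 0, 0, 0, 0, 1); (0, 0, 0, 2, 0, 0, 0); (1, 1, 0, 0, 0, 0, 0); (0, 0, 1, 0, 0, 0, 0); (0, 0, 1, 1, 1, 0, 0); (0, 0, 0, 0, 0, 3, 0); (0, 1, 0, 0, 0, 0, 0))


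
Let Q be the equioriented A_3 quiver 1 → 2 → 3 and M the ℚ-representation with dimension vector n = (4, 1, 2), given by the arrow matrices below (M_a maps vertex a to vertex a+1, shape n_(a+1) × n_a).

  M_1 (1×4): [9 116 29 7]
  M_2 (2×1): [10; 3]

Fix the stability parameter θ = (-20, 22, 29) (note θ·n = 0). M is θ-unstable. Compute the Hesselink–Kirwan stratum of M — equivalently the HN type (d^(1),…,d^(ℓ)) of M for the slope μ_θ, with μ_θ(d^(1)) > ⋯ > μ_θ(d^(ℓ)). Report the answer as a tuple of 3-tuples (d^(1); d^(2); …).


Interval decomposition of M: I[1,1]^3, I[1,3], I[3,3].
HN type (ℓ=3): μ^(1)=29; μ^(2)=22; μ^(3)=-20

((0, 0, 2); (0, 1, 0); (4, 0, 0))


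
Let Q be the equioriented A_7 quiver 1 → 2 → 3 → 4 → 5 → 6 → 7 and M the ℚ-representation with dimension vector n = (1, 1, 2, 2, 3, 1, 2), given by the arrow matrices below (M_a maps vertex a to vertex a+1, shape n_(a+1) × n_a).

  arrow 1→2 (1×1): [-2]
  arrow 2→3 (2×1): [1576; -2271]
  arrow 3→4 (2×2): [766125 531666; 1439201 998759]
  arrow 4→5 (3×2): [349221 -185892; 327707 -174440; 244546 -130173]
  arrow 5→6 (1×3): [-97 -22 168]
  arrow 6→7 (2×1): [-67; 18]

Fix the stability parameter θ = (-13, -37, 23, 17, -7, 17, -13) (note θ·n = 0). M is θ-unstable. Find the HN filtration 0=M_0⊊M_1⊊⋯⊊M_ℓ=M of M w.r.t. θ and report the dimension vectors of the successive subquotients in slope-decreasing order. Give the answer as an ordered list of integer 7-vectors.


Interval decomposition of M: I[1,7], I[3,5], I[5,5], I[7,7].
HN type (ℓ=5): μ^(1)=11; μ^(2)=37/5; μ^(3)=-7; μ^(4)=-13; μ^(5)=-25

((0, 0, 1, 1, 1, 0, 0); (0, 0, 1, 1, 1, 1, 1); (0, 0, 0, 0, 1, 0, 0); (0, 0, 0, 0, 0, 0, 1); (1, 1, 0, 0, 0, 0, 0))


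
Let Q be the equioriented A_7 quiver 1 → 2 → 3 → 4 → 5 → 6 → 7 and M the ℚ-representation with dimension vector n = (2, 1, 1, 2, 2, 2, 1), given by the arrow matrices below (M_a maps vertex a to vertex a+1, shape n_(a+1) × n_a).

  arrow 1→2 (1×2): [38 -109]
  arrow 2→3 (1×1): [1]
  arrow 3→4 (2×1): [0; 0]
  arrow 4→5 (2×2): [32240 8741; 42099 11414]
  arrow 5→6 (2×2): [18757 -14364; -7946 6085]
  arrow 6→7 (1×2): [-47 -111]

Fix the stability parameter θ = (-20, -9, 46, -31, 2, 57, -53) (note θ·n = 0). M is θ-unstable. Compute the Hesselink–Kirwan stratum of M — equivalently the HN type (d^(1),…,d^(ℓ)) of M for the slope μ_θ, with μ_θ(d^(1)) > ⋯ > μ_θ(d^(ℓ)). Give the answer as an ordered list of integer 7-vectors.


Interval decomposition of M: I[1,1], I[1,3], I[4,6], I[4,7].
HN type (ℓ=6): μ^(1)=57; μ^(2)=46; μ^(3)=2; μ^(4)=-9; μ^(5)=-20; μ^(6)=-31

((0, 0, 0, 0, 0, 1, 0); (0, 0, 1, 0, 0, 0, 0); (0, 0, 0, 0, 2, 1, 1); (0, 1, 0, 0, 0, 0, 0); (2, 0, 0, 0, 0, 0, 0); (0, 0, 0, 2, 0, 0, 0))
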